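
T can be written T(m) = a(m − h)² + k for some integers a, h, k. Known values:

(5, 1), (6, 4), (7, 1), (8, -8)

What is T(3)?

First differences 3, -3, -9; second difference -6 = 2a, so a = -3.
Expanding, the m-coefficient is −2ah = 6h; matching it to the data gives h = 6, and then k = 4.
So T(m) = -3(m − 6)² + 4.
T(3) = -3·(-3)² + 4 = -23.

-23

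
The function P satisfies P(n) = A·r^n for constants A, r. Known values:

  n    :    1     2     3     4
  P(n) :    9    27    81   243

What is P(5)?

729

Consecutive ratio: 27/9 = 3, and 81/27 = 3, so r = 3.
Then A·3^1 = 9 gives A = 3, and P(n) = 3·3^n.
P(5) = 3·3^5 = 729.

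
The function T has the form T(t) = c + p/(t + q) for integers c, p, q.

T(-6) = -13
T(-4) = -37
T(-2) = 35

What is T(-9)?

-7

(T(t) − c)(t + q) = p for each data point; the three points give a linear system in c and q, then p follows.
Solving: c = -1, q = 3, p = 36, so T(t) = -1 + 36/(t + 3).
Then T(-9) = -1 + 36/(-6) = -7.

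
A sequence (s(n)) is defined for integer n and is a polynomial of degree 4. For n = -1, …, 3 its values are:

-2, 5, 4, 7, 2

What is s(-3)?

Write s(n) = an^4 + bn³ + cn² + dn + e; the 5 given values yield a linear system in the 5 coefficients.
Solving, s(n) = -n^4 + 4n³ - 3n² - n + 5.
Then s(-3) = -208.

-208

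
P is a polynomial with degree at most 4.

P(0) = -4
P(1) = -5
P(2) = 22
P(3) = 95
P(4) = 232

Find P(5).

Write P(m) = am^4 + bm³ + cm² + dm + e; the 5 given values yield a linear system in the 5 coefficients.
Solving, the leading coefficient vanishes, and P(m) = 3m³ + 5m² - 9m - 4.
Then P(5) = 451.

451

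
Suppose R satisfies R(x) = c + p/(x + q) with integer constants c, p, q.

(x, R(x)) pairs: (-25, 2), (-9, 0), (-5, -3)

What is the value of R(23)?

(R(x) − c)(x + q) = p for each data point; the three points give a linear system in c and q, then p follows.
Solving: c = 3, q = 1, p = 24, so R(x) = 3 + 24/(x + 1).
Then R(23) = 3 + 24/24 = 4.

4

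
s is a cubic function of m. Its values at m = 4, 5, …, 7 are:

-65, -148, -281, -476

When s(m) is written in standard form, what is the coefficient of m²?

5

Write s(m) = am³ + bm² + cm + d; the 4 given values yield a linear system in the 4 coefficients.
Solving, s(m) = -2m³ + 5m² - 6m + 7.
The coefficient of m² is 5.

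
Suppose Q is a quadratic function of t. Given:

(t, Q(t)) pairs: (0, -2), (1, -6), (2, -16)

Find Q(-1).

-4

Write Q(t) = at² + bt + c; the 3 given values yield a linear system in the 3 coefficients.
Solving, Q(t) = -3t² - t - 2.
Then Q(-1) = -4.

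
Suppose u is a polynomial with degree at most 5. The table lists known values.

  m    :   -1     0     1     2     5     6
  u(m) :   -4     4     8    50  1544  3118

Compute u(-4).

248

Write u(m) = am^5 + bm^4 + cm³ + dm² + em + p; the 6 given values yield a linear system in the 6 coefficients.
Solving, the leading coefficient vanishes, and u(m) = 2m^4 + 3m³ - 4m² + 3m + 4.
Then u(-4) = 248.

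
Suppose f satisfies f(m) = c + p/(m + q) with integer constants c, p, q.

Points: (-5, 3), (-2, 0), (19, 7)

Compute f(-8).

4

(f(m) − c)(m + q) = p for each data point; the three points give a linear system in c and q, then p follows.
Solving: c = 6, q = -1, p = 18, so f(m) = 6 + 18/(m − 1).
Then f(-8) = 6 + 18/(-9) = 4.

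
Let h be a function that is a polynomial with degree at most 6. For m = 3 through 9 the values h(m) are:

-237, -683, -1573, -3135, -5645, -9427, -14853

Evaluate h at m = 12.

-45435

First differences: -446, -890, -1562, -2510, -3782, -5426. Second differences: -444, -672, -948, -1272, -1644. Third differences: -228, -276, -324, -372. Fourth differences: -48, -48, -48.
Level-4 differences are constant, so h has degree 4.
Fitting a degree-4 polynomial gives h(m) = -2m^4 - 2m³ - 4m² + 6m - 3.
Then h(12) = -45435.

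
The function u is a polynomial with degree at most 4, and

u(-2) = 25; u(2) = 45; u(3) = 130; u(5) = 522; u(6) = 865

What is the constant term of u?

7

Write u(k) = ak^4 + bk³ + ck² + dk + e; the 5 given values yield a linear system in the 5 coefficients.
Solving, the leading coefficient vanishes, and u(k) = 3k³ + 7k² - 7k + 7.
The constant term is u(0) = 7.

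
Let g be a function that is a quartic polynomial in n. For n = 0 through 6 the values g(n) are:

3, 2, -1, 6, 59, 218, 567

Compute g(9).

Write g(n) = an^4 + bn³ + cn² + dn + e; the 7 given values yield a linear system in the 5 coefficients.
Solving, g(n) = n^4 - 4n³ + 4n² - 2n + 3.
Then g(9) = 3954.

3954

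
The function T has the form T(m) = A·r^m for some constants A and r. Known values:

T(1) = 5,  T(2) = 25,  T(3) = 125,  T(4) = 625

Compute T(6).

15625

Consecutive ratio: 25/5 = 5, and 125/25 = 5, so r = 5.
Then A·5^1 = 5 gives A = 1, and T(m) = 1·5^m.
T(6) = 1·5^6 = 15625.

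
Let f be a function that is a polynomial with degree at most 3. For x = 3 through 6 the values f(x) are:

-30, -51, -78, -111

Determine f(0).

Write f(x) = ax³ + bx² + cx + d; the 4 given values yield a linear system in the 4 coefficients.
Solving, the leading coefficient vanishes, and f(x) = -3x² - 3.
Then f(0) = -3.

-3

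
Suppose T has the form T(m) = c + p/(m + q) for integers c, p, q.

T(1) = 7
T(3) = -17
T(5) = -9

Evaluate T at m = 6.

-8

(T(m) − c)(m + q) = p for each data point; the three points give a linear system in c and q, then p follows.
Solving: c = -5, q = -2, p = -12, so T(m) = -5 − 12/(m − 2).
Then T(6) = -5 − 12/4 = -8.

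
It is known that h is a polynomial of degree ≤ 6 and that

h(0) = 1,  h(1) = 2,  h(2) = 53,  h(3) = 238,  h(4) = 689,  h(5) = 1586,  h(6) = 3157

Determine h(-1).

14

Write h(n) = an^6 + bn^5 + cn^4 + dn³ + en² + pn + q; the 7 given values yield a linear system in the 7 coefficients.
Solving, the top 2 coefficients vanish, and h(n) = 2n^4 + 2n³ + 5n² - 8n + 1.
Then h(-1) = 14.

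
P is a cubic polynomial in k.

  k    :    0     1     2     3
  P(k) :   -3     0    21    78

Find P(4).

189

Write P(k) = ak³ + bk² + ck + d; the 4 given values yield a linear system in the 4 coefficients.
Solving, P(k) = 3k³ - 3.
Then P(4) = 189.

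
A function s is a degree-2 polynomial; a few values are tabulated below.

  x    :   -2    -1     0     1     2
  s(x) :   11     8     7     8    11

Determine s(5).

First differences: -3, -1, 1, 3. Second differences: 2, 2, 2.
Level-2 differences are constant, so s has degree 2.
Fitting a degree-2 polynomial gives s(x) = x² + 7.
Then s(5) = 32.

32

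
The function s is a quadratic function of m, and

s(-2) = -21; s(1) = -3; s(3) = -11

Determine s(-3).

-35

Write s(m) = am² + bm + c; the 3 given values yield a linear system in the 3 coefficients.
Solving, s(m) = -2m² + 4m - 5.
Then s(-3) = -35.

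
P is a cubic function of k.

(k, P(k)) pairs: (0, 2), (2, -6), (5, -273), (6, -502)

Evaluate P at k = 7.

-831

Write P(k) = ak³ + bk² + ck + d; the 4 given values yield a linear system in the 4 coefficients.
Solving, P(k) = -3k³ + 4k² + 2.
Then P(7) = -831.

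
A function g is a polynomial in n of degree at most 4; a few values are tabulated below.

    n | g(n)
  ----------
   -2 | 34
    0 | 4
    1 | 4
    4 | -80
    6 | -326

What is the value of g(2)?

-2

Write g(n) = an^4 + bn³ + cn² + dn + e; the 5 given values yield a linear system in the 5 coefficients.
Solving, the leading coefficient vanishes, and g(n) = -2n³ + 3n² - n + 4.
Then g(2) = -2.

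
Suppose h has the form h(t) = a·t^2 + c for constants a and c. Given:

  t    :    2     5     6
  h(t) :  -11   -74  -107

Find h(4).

From h(2) = -11 and h(5) = -74: 4a + c = -11 and 25a + c = -74.
Subtracting: 21a = -63, so a = -3; then c = -11 − (-3)·4 = 1.
So h(t) = -3t² + 1, and h(4) = -47.

-47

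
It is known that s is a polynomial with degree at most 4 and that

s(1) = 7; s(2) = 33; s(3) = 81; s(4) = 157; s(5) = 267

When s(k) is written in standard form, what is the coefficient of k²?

5

Write s(k) = ak^4 + bk³ + ck² + dk + e; the 5 given values yield a linear system in the 5 coefficients.
Solving, the leading coefficient vanishes, and s(k) = k³ + 5k² + 4k - 3.
The coefficient of k² is 5.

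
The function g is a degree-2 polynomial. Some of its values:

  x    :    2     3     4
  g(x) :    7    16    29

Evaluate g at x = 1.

Write g(x) = ax² + bx + c; the 3 given values yield a linear system in the 3 coefficients.
Solving, g(x) = 2x² - x + 1.
Then g(1) = 2.

2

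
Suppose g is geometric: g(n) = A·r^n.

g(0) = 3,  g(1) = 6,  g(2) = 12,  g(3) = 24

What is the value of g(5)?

96

Consecutive ratio: 6/3 = 2, and 12/6 = 2, so r = 2.
Then A·2^0 = 3 gives A = 3, and g(n) = 3·2^n.
g(5) = 3·2^5 = 96.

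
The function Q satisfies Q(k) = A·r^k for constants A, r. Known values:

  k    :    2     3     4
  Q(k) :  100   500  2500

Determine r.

Consecutive ratio: 500/100 = 5, and 2500/500 = 5, so r = 5.
Then A·5^2 = 100 gives A = 4, and Q(k) = 4·5^k.

5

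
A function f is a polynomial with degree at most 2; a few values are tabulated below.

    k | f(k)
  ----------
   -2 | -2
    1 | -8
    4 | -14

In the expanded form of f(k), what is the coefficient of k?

Write f(k) = ak² + bk + c; the 3 given values yield a linear system in the 3 coefficients.
Solving, the leading coefficient vanishes, and f(k) = -2k - 6.
The coefficient of k is -2.

-2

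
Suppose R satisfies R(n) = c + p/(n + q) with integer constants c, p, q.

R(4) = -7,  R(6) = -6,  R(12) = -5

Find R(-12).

-3

(R(n) − c)(n + q) = p for each data point; the three points give a linear system in c and q, then p follows.
Solving: c = -4, q = 0, p = -12, so R(n) = -4 − 12/(n + 0).
Then R(-12) = -4 − 12/(-12) = -3.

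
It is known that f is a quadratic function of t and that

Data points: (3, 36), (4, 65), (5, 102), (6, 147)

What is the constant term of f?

Write f(t) = at² + bt + c; the 4 given values yield a linear system in the 3 coefficients.
Solving, f(t) = 4t² + t - 3.
The constant term is f(0) = -3.

-3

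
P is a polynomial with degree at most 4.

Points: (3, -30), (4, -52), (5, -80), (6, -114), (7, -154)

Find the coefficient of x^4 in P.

0

First differences: -22, -28, -34, -40. Second differences: -6, -6, -6.
Level-2 differences are constant, so P has degree 2.
Fitting a degree-2 polynomial gives P(x) = -3x² - x.
The coefficient of x^4 is 0.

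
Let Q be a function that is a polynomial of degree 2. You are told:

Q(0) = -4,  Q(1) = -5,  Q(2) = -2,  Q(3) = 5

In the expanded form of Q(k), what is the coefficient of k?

First differences: -1, 3, 7. Second differences: 4, 4.
Level-2 differences are constant, so Q has degree 2.
Fitting a degree-2 polynomial gives Q(k) = 2k² - 3k - 4.
The coefficient of k is -3.

-3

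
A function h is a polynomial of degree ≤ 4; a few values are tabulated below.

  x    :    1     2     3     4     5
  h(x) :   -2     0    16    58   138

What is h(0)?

-2

First differences: 2, 16, 42, 80. Second differences: 14, 26, 38. Third differences: 12, 12.
Level-3 differences are constant, so h has degree 3.
Fitting a degree-3 polynomial gives h(x) = 2x³ - 5x² + 3x - 2.
The constant term is h(0) = -2.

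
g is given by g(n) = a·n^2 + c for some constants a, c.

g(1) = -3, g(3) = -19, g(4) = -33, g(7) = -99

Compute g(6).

From g(1) = -3 and g(3) = -19: 1a + c = -3 and 9a + c = -19.
Subtracting: 8a = -16, so a = -2; then c = -3 − (-2)·1 = -1.
So g(n) = -2n² − 1, and g(6) = -73.

-73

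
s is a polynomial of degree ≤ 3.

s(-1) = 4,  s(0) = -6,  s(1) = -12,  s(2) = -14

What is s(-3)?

First differences: -10, -6, -2. Second differences: 4, 4.
Level-2 differences are constant, so s has degree 2.
Fitting a degree-2 polynomial gives s(t) = 2t² - 8t - 6.
Then s(-3) = 36.

36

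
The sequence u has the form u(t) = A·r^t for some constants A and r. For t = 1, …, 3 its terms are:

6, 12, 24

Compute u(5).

Consecutive ratio: 12/6 = 2, and 24/12 = 2, so r = 2.
Then A·2^1 = 6 gives A = 3, and u(t) = 3·2^t.
u(5) = 3·2^5 = 96.

96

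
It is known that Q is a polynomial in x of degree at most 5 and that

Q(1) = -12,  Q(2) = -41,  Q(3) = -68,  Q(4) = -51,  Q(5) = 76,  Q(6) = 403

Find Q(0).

First differences: -29, -27, 17, 127, 327. Second differences: 2, 44, 110, 200. Third differences: 42, 66, 90. Fourth differences: 24, 24.
Level-4 differences are constant, so Q has degree 4.
Fitting a degree-4 polynomial gives Q(x) = x^4 - 3x³ - 6x² - 5x + 1.
Then Q(0) = 1.

1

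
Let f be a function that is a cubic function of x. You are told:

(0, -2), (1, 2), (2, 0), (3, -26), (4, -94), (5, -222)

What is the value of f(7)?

-730

First differences: 4, -2, -26, -68, -128. Second differences: -6, -24, -42, -60. Third differences: -18, -18, -18.
Level-3 differences are constant, so f has degree 3.
Fitting a degree-3 polynomial gives f(x) = -3x³ + 6x² + x - 2.
Then f(7) = -730.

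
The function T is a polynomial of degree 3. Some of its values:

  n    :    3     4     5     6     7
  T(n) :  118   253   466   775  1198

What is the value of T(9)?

First differences: 135, 213, 309, 423. Second differences: 78, 96, 114. Third differences: 18, 18.
Level-3 differences are constant, so T has degree 3.
Fitting a degree-3 polynomial gives T(n) = 3n³ + 3n² + 3n + 1.
Then T(9) = 2458.

2458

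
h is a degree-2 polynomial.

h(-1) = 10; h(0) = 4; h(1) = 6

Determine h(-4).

76

Write h(k) = ak² + bk + c; the 3 given values yield a linear system in the 3 coefficients.
Solving, h(k) = 4k² - 2k + 4.
Then h(-4) = 76.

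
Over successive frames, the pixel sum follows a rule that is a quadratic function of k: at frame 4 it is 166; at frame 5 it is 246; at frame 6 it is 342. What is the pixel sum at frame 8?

Write the value at k as P(k).
Write P(k) = ak² + bk + c; the 3 given values yield a linear system in the 3 coefficients.
Solving, P(k) = 8k² + 8k + 6.
Then P(8) = 582.

582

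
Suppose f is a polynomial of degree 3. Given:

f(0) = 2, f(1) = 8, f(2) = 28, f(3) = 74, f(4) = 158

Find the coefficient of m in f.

3

First differences: 6, 20, 46, 84. Second differences: 14, 26, 38. Third differences: 12, 12.
Level-3 differences are constant, so f has degree 3.
Fitting a degree-3 polynomial gives f(m) = 2m³ + m² + 3m + 2.
The coefficient of m is 3.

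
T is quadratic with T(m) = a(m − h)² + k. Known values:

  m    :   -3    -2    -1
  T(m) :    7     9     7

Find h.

-2

First differences 2, -2; second difference -4 = 2a, so a = -2.
Expanding, the m-coefficient is −2ah = 4h; matching it to the data gives h = -2, and then k = 9.
So T(m) = -2(m + 2)² + 9.
Hence h = -2.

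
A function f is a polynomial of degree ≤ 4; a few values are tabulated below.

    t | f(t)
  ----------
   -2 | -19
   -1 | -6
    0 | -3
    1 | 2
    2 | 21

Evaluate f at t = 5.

First differences: 13, 3, 5, 19. Second differences: -10, 2, 14. Third differences: 12, 12.
Level-3 differences are constant, so f has degree 3.
Fitting a degree-3 polynomial gives f(t) = 2t³ + t² + 2t - 3.
Then f(5) = 282.

282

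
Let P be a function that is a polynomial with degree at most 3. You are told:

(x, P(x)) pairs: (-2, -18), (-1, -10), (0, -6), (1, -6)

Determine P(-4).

Write P(x) = ax³ + bx² + cx + d; the 4 given values yield a linear system in the 4 coefficients.
Solving, the leading coefficient vanishes, and P(x) = -2x² + 2x - 6.
Then P(-4) = -46.

-46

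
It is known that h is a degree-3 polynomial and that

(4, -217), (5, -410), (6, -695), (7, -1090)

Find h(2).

-35

Write h(m) = am³ + bm² + cm + d; the 4 given values yield a linear system in the 4 coefficients.
Solving, h(m) = -3m³ - m² - m - 5.
Then h(2) = -35.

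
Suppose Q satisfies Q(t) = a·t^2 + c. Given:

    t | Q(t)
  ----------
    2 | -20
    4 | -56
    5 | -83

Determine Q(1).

From Q(2) = -20 and Q(4) = -56: 4a + c = -20 and 16a + c = -56.
Subtracting: 12a = -36, so a = -3; then c = -20 − (-3)·4 = -8.
So Q(t) = -3t² − 8, and Q(1) = -11.

-11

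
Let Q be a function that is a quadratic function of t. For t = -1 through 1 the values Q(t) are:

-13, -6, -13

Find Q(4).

Write Q(t) = at² + bt + c; the 3 given values yield a linear system in the 3 coefficients.
Solving, Q(t) = -7t² - 6.
Then Q(4) = -118.

-118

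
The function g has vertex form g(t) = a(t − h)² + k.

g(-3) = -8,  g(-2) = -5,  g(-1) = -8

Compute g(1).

-32

First differences 3, -3; second difference -6 = 2a, so a = -3.
Expanding, the t-coefficient is −2ah = 6h; matching it to the data gives h = -2, and then k = -5.
So g(t) = -3(t + 2)² − 5.
g(1) = -3·3² − 5 = -32.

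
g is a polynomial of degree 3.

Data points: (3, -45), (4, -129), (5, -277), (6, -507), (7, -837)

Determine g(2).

-7

Write g(n) = an³ + bn² + cn + d; the 5 given values yield a linear system in the 4 coefficients.
Solving, g(n) = -3n³ + 4n² - n + 3.
Then g(2) = -7.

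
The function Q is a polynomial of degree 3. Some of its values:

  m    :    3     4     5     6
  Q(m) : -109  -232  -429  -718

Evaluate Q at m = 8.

Write Q(m) = am³ + bm² + cm + d; the 4 given values yield a linear system in the 4 coefficients.
Solving, Q(m) = -3m³ - m² - 5m - 4.
Then Q(8) = -1644.

-1644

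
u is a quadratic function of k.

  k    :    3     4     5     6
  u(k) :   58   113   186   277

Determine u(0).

First differences: 55, 73, 91. Second differences: 18, 18.
Level-2 differences are constant, so u has degree 2.
Fitting a degree-2 polynomial gives u(k) = 9k² - 8k + 1.
Then u(0) = 1.

1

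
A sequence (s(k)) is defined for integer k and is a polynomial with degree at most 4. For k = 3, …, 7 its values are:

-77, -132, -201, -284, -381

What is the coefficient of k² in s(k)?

-7

First differences: -55, -69, -83, -97. Second differences: -14, -14, -14.
Level-2 differences are constant, so s has degree 2.
Fitting a degree-2 polynomial gives s(k) = -7k² - 6k + 4.
The coefficient of k² is -7.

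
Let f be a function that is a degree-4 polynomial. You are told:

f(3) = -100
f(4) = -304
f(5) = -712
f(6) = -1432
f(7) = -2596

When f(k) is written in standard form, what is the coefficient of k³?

Write f(k) = ak^4 + bk³ + ck² + dk + e; the 5 given values yield a linear system in the 5 coefficients.
Solving, f(k) = -k^4 - 5k² + 6k + 8.
The coefficient of k³ is 0.

0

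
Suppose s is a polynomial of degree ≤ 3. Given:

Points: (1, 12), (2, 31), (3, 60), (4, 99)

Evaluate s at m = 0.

3

Write s(m) = am³ + bm² + cm + d; the 4 given values yield a linear system in the 4 coefficients.
Solving, the leading coefficient vanishes, and s(m) = 5m² + 4m + 3.
Then s(0) = 3.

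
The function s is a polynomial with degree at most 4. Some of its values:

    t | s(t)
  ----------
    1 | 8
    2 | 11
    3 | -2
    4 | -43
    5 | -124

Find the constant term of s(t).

1

First differences: 3, -13, -41, -81. Second differences: -16, -28, -40. Third differences: -12, -12.
Level-3 differences are constant, so s has degree 3.
Fitting a degree-3 polynomial gives s(t) = -2t³ + 4t² + 5t + 1.
The constant term is s(0) = 1.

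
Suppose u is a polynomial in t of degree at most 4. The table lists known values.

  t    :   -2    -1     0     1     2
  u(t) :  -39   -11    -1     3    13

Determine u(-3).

-97

First differences: 28, 10, 4, 10. Second differences: -18, -6, 6. Third differences: 12, 12.
Level-3 differences are constant, so u has degree 3.
Fitting a degree-3 polynomial gives u(t) = 2t³ - 3t² + 5t - 1.
Then u(-3) = -97.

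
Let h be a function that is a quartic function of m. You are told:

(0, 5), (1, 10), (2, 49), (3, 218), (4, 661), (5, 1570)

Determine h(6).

Write h(m) = am^4 + bm³ + cm² + dm + e; the 6 given values yield a linear system in the 5 coefficients.
Solving, h(m) = 2m^4 + 4m³ - 9m² + 8m + 5.
Then h(6) = 3185.

3185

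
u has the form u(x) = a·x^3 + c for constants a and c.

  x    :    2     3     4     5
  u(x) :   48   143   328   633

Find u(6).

From u(2) = 48 and u(3) = 143: 8a + c = 48 and 27a + c = 143.
Subtracting: 19a = 95, so a = 5; then c = 48 − 5·8 = 8.
So u(x) = 5x³ + 8, and u(6) = 1088.

1088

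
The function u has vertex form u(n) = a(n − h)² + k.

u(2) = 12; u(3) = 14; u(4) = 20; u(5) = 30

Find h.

2

First differences 2, 6, 10; second difference 4 = 2a, so a = 2.
Expanding, the n-coefficient is −2ah = -4h; matching it to the data gives h = 2, and then k = 12.
So u(n) = 2(n − 2)² + 12.
Hence h = 2.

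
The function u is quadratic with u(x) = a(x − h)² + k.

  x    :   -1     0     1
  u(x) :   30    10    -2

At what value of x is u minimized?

First differences -20, -12; second difference 8 = 2a, so a = 4.
Expanding, the x-coefficient is −2ah = -8h; matching it to the data gives h = 2, and then k = -6.
So u(x) = 4(x − 2)² − 6.
Hence h = 2.

2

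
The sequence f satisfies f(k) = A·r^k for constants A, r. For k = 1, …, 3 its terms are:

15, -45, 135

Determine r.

Consecutive ratio: -45/15 = -3, and 135/(-45) = -3, so r = -3.
Then A·(-3)^1 = 15 gives A = -5, and f(k) = -5·(-3)^k.

-3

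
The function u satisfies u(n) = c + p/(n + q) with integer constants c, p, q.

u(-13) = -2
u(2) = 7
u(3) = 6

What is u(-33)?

0

(u(n) − c)(n + q) = p for each data point; the three points give a linear system in c and q, then p follows.
Solving: c = 1, q = 3, p = 30, so u(n) = 1 + 30/(n + 3).
Then u(-33) = 1 + 30/(-30) = 0.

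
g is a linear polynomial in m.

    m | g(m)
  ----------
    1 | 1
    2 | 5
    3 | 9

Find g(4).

Write g(m) = am + b; the 3 given values yield a linear system in the 2 coefficients.
Solving, g(m) = 4m - 3.
Then g(4) = 13.

13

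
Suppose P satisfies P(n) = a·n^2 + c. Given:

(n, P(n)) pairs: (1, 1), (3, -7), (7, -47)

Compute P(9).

-79

From P(1) = 1 and P(3) = -7: 1a + c = 1 and 9a + c = -7.
Subtracting: 8a = -8, so a = -1; then c = 1 − (-1)·1 = 2.
So P(n) = -1n² + 2, and P(9) = -79.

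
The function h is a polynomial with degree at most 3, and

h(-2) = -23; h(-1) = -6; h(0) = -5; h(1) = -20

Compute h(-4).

First differences: 17, 1, -15. Second differences: -16, -16.
Level-2 differences are constant, so h has degree 2.
Fitting a degree-2 polynomial gives h(m) = -8m² - 7m - 5.
Then h(-4) = -105.

-105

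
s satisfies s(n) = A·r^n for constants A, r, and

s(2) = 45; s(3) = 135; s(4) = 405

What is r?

Consecutive ratio: 135/45 = 3, and 405/135 = 3, so r = 3.
Then A·3^2 = 45 gives A = 5, and s(n) = 5·3^n.

3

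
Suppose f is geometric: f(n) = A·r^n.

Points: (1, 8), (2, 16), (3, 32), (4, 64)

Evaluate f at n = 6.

256

Consecutive ratio: 16/8 = 2, and 32/16 = 2, so r = 2.
Then A·2^1 = 8 gives A = 4, and f(n) = 4·2^n.
f(6) = 4·2^6 = 256.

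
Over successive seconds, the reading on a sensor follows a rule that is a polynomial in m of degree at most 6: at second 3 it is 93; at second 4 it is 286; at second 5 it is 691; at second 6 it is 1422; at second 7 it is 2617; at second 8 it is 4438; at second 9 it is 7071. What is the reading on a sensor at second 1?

7

Write the value at m as T(m).
First differences: 193, 405, 731, 1195, 1821, 2633. Second differences: 212, 326, 464, 626, 812. Third differences: 114, 138, 162, 186. Fourth differences: 24, 24, 24.
Level-4 differences are constant, so T has degree 4.
Fitting a degree-4 polynomial gives T(m) = m^4 + m³ - 3m² + 2m + 6.
Then T(1) = 7.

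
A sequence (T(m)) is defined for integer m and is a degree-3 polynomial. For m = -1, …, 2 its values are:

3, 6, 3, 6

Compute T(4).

78

Write T(m) = am³ + bm² + cm + d; the 4 given values yield a linear system in the 4 coefficients.
Solving, T(m) = 2m³ - 3m² - 2m + 6.
Then T(4) = 78.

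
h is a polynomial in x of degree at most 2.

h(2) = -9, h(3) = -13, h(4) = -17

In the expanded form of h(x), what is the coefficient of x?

-4

First differences: -4, -4.
Level-1 differences are constant, so h has degree 1.
Fitting a degree-1 polynomial gives h(x) = -4x - 1.
The coefficient of x is -4.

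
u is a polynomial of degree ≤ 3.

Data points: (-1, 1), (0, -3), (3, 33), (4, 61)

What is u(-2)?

Write u(t) = at³ + bt² + ct + d; the 4 given values yield a linear system in the 4 coefficients.
Solving, the leading coefficient vanishes, and u(t) = 4t² - 3.
Then u(-2) = 13.

13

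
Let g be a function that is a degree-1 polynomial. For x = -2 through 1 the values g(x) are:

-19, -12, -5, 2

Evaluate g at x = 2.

First differences: 7, 7, 7.
Level-1 differences are constant, so g has degree 1.
Fitting a degree-1 polynomial gives g(x) = 7x - 5.
Then g(2) = 9.

9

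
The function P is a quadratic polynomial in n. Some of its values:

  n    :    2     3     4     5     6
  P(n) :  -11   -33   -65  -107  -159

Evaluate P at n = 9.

-375

First differences: -22, -32, -42, -52. Second differences: -10, -10, -10.
Level-2 differences are constant, so P has degree 2.
Fitting a degree-2 polynomial gives P(n) = -5n² + 3n + 3.
Then P(9) = -375.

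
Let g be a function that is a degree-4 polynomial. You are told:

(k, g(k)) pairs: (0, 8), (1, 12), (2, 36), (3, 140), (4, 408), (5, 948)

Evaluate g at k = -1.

First differences: 4, 24, 104, 268, 540. Second differences: 20, 80, 164, 272. Third differences: 60, 84, 108. Fourth differences: 24, 24.
Level-4 differences are constant, so g has degree 4.
Fitting a degree-4 polynomial gives g(k) = k^4 + 4k³ - 9k² + 8k + 8.
Then g(-1) = -12.

-12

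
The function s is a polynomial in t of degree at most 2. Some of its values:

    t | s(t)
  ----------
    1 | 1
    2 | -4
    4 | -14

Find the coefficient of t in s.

Write s(t) = at² + bt + c; the 3 given values yield a linear system in the 3 coefficients.
Solving, the leading coefficient vanishes, and s(t) = -5t + 6.
The coefficient of t is -5.

-5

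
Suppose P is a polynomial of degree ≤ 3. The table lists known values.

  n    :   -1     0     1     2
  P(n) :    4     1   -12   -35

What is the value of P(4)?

First differences: -3, -13, -23. Second differences: -10, -10.
Level-2 differences are constant, so P has degree 2.
Fitting a degree-2 polynomial gives P(n) = -5n² - 8n + 1.
Then P(4) = -111.

-111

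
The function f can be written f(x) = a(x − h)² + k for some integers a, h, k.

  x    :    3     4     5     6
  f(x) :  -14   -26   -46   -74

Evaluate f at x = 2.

First differences -12, -20, -28; second difference -8 = 2a, so a = -4.
Expanding, the x-coefficient is −2ah = 8h; matching it to the data gives h = 2, and then k = -10.
So f(x) = -4(x − 2)² − 10.
f(2) = -4·0² − 10 = -10.

-10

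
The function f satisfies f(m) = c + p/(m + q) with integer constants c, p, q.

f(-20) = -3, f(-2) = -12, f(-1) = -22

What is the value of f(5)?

(f(m) − c)(m + q) = p for each data point; the three points give a linear system in c and q, then p follows.
Solving: c = -2, q = 0, p = 20, so f(m) = -2 + 20/(m + 0).
Then f(5) = -2 + 20/5 = 2.

2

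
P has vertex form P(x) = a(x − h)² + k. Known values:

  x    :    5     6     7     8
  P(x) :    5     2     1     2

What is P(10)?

First differences -3, -1, 1; second difference 2 = 2a, so a = 1.
Expanding, the x-coefficient is −2ah = -2h; matching it to the data gives h = 7, and then k = 1.
So P(x) = 1(x − 7)² + 1.
P(10) = 1·3² + 1 = 10.

10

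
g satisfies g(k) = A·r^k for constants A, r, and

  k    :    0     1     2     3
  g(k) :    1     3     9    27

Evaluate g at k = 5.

Consecutive ratio: 3/1 = 3, and 9/3 = 3, so r = 3.
Then A·3^0 = 1 gives A = 1, and g(k) = 1·3^k.
g(5) = 1·3^5 = 243.

243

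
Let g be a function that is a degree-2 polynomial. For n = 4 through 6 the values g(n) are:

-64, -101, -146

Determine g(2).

Write g(n) = an² + bn + c; the 3 given values yield a linear system in the 3 coefficients.
Solving, g(n) = -4n² - n + 4.
Then g(2) = -14.

-14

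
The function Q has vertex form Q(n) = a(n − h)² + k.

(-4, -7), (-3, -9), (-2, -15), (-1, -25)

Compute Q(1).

First differences -2, -6, -10; second difference -4 = 2a, so a = -2.
Expanding, the n-coefficient is −2ah = 4h; matching it to the data gives h = -4, and then k = -7.
So Q(n) = -2(n + 4)² − 7.
Q(1) = -2·5² − 7 = -57.

-57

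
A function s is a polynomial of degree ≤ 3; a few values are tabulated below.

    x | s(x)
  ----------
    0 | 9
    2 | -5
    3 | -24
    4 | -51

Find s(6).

Write s(x) = ax³ + bx² + cx + d; the 4 given values yield a linear system in the 4 coefficients.
Solving, the leading coefficient vanishes, and s(x) = -4x² + x + 9.
Then s(6) = -129.

-129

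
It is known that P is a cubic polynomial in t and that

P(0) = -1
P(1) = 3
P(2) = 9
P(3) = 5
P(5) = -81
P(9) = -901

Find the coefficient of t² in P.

Write P(t) = at³ + bt² + ct + d; the 6 given values yield a linear system in the 4 coefficients.
Solving, P(t) = -2t³ + 7t² - t - 1.
The coefficient of t² is 7.

7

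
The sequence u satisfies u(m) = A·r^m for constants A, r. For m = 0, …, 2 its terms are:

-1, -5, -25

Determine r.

5

Consecutive ratio: -5/(-1) = 5, and -25/(-5) = 5, so r = 5.
Then A·5^0 = -1 gives A = -1, and u(m) = -1·5^m.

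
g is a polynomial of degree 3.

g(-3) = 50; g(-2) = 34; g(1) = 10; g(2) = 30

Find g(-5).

Write g(m) = am³ + bm² + cm + d; the 4 given values yield a linear system in the 4 coefficients.
Solving, g(m) = m³ + 6m² - 5m + 8.
Then g(-5) = 58.

58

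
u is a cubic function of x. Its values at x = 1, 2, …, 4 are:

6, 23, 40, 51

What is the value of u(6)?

Write u(x) = ax³ + bx² + cx + d; the 4 given values yield a linear system in the 4 coefficients.
Solving, u(x) = -x³ + 6x² + 6x - 5.
Then u(6) = 31.

31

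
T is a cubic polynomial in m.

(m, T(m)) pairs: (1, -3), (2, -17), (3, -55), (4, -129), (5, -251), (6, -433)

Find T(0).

Write T(m) = am³ + bm² + cm + d; the 6 given values yield a linear system in the 4 coefficients.
Solving, T(m) = -2m³ - 1.
Then T(0) = -1.

-1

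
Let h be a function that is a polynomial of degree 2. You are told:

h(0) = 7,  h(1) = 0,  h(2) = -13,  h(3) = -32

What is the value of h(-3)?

First differences: -7, -13, -19. Second differences: -6, -6.
Level-2 differences are constant, so h has degree 2.
Fitting a degree-2 polynomial gives h(m) = -3m² - 4m + 7.
Then h(-3) = -8.

-8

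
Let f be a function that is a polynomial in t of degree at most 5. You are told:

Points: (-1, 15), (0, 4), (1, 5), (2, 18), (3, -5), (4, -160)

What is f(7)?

-3097

First differences: -11, 1, 13, -23, -155. Second differences: 12, 12, -36, -132. Third differences: 0, -48, -96. Fourth differences: -48, -48.
Level-4 differences are constant, so f has degree 4.
Fitting a degree-4 polynomial gives f(t) = -2t^4 + 4t³ + 8t² - 9t + 4.
Then f(7) = -3097.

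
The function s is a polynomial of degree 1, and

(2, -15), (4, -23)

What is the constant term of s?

-7

Write s(x) = ax + b; the 2 given values yield a linear system in the 2 coefficients.
Solving, s(x) = -4x - 7.
The constant term is s(0) = -7.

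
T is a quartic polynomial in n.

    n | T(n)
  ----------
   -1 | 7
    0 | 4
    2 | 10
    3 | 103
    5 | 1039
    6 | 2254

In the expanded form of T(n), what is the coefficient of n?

-3

Write T(n) = an^4 + bn³ + cn² + dn + e; the 6 given values yield a linear system in the 5 coefficients.
Solving, T(n) = 2n^4 - n³ - 3n² - 3n + 4.
The coefficient of n is -3.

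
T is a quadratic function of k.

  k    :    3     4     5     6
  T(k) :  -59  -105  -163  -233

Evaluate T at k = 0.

7

First differences: -46, -58, -70. Second differences: -12, -12.
Level-2 differences are constant, so T has degree 2.
Fitting a degree-2 polynomial gives T(k) = -6k² - 4k + 7.
Then T(0) = 7.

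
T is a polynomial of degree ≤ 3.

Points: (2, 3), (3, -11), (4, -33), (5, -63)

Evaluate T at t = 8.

-201

First differences: -14, -22, -30. Second differences: -8, -8.
Level-2 differences are constant, so T has degree 2.
Fitting a degree-2 polynomial gives T(t) = -4t² + 6t + 7.
Then T(8) = -201.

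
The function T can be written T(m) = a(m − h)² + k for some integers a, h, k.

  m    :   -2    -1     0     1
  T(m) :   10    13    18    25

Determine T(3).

45

First differences 3, 5, 7; second difference 2 = 2a, so a = 1.
Expanding, the m-coefficient is −2ah = -2h; matching it to the data gives h = -3, and then k = 9.
So T(m) = 1(m + 3)² + 9.
T(3) = 1·6² + 9 = 45.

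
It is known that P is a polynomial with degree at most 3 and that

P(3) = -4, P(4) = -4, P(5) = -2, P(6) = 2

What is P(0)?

First differences: 0, 2, 4. Second differences: 2, 2.
Level-2 differences are constant, so P has degree 2.
Fitting a degree-2 polynomial gives P(k) = k² - 7k + 8.
The constant term is P(0) = 8.

8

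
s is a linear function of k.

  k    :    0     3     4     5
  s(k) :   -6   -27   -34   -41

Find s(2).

Write s(k) = ak + b; the 4 given values yield a linear system in the 2 coefficients.
Solving, s(k) = -7k - 6.
Then s(2) = -20.

-20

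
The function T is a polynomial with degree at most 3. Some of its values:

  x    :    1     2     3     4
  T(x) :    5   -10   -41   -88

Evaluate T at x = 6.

-230

First differences: -15, -31, -47. Second differences: -16, -16.
Level-2 differences are constant, so T has degree 2.
Fitting a degree-2 polynomial gives T(x) = -8x² + 9x + 4.
Then T(6) = -230.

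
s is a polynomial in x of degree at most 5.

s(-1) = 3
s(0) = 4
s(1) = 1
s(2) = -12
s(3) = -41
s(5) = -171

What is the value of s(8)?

-636

Write s(x) = ax^5 + bx^4 + cx³ + dx² + ex + p; the 6 given values yield a linear system in the 6 coefficients.
Solving, the top 2 coefficients vanish, and s(x) = -x³ - 2x² + 4.
Then s(8) = -636.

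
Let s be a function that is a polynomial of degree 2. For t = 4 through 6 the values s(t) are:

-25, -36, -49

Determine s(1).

Write s(t) = at² + bt + c; the 3 given values yield a linear system in the 3 coefficients.
Solving, s(t) = -t² - 2t - 1.
Then s(1) = -4.

-4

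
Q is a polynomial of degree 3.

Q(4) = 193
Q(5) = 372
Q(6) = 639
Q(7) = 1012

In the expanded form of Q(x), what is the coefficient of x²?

Write Q(x) = ax³ + bx² + cx + d; the 4 given values yield a linear system in the 4 coefficients.
Solving, Q(x) = 3x³ - x² + 5x - 3.
The coefficient of x² is -1.

-1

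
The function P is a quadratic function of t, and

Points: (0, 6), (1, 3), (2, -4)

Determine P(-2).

Write P(t) = at² + bt + c; the 3 given values yield a linear system in the 3 coefficients.
Solving, P(t) = -2t² - t + 6.
Then P(-2) = 0.

0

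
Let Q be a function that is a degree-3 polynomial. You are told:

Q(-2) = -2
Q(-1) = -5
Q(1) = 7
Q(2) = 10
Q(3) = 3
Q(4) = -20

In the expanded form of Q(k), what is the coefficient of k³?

-1

Write Q(k) = ak³ + bk² + ck + d; the 6 given values yield a linear system in the 4 coefficients.
Solving, Q(k) = -k³ + k² + 7k.
The coefficient of k³ is -1.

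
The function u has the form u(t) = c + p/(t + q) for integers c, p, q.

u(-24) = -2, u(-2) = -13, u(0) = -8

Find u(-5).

(u(t) − c)(t + q) = p for each data point; the three points give a linear system in c and q, then p follows.
Solving: c = -3, q = 4, p = -20, so u(t) = -3 − 20/(t + 4).
Then u(-5) = -3 − 20/(-1) = 17.

17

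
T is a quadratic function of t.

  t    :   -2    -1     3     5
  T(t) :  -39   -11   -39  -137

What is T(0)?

3

Write T(t) = at² + bt + c; the 4 given values yield a linear system in the 3 coefficients.
Solving, T(t) = -7t² + 7t + 3.
The constant term is T(0) = 3.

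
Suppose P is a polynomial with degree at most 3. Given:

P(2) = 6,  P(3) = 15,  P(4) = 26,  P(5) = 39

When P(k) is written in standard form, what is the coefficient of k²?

First differences: 9, 11, 13. Second differences: 2, 2.
Level-2 differences are constant, so P has degree 2.
Fitting a degree-2 polynomial gives P(k) = k² + 4k - 6.
The coefficient of k² is 1.

1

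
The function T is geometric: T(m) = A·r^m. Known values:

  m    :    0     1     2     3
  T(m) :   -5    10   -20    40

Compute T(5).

160

Consecutive ratio: 10/(-5) = -2, and -20/10 = -2, so r = -2.
Then A·(-2)^0 = -5 gives A = -5, and T(m) = -5·(-2)^m.
T(5) = -5·(-2)^5 = 160.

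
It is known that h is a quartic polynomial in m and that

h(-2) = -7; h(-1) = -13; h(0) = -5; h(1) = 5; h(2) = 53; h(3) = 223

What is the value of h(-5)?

935

First differences: -6, 8, 10, 48, 170. Second differences: 14, 2, 38, 122. Third differences: -12, 36, 84. Fourth differences: 48, 48.
Level-4 differences are constant, so h has degree 4.
Fitting a degree-4 polynomial gives h(m) = 2m^4 + 2m³ - m² + 7m - 5.
Then h(-5) = 935.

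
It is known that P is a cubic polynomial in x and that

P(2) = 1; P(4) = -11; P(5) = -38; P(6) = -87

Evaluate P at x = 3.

0

Write P(x) = ax³ + bx² + cx + d; the 4 given values yield a linear system in the 4 coefficients.
Solving, P(x) = -x³ + 4x² - 2x - 3.
Then P(3) = 0.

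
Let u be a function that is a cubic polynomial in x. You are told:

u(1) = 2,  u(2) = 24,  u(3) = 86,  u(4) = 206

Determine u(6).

692

Write u(x) = ax³ + bx² + cx + d; the 4 given values yield a linear system in the 4 coefficients.
Solving, u(x) = 3x³ + 2x² - 5x + 2.
Then u(6) = 692.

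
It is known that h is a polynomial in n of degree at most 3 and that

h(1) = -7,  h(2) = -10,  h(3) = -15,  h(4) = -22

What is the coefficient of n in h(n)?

Write h(n) = an³ + bn² + cn + d; the 4 given values yield a linear system in the 4 coefficients.
Solving, the leading coefficient vanishes, and h(n) = -n² - 6.
The coefficient of n is 0.

0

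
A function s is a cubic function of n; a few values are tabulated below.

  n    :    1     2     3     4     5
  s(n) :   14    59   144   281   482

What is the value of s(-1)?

First differences: 45, 85, 137, 201. Second differences: 40, 52, 64. Third differences: 12, 12.
Level-3 differences are constant, so s has degree 3.
Fitting a degree-3 polynomial gives s(n) = 2n³ + 8n² + 7n - 3.
Then s(-1) = -4.

-4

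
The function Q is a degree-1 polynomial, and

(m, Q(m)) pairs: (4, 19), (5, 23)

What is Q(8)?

35

Write Q(m) = am + b; the 2 given values yield a linear system in the 2 coefficients.
Solving, Q(m) = 4m + 3.
Then Q(8) = 35.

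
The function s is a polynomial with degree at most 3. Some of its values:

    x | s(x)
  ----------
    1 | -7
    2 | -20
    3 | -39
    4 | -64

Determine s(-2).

-4

Write s(x) = ax³ + bx² + cx + d; the 4 given values yield a linear system in the 4 coefficients.
Solving, the leading coefficient vanishes, and s(x) = -3x² - 4x.
Then s(-2) = -4.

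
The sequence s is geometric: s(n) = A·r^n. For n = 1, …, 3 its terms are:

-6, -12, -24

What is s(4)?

Consecutive ratio: -12/(-6) = 2, and -24/(-12) = 2, so r = 2.
Then A·2^1 = -6 gives A = -3, and s(n) = -3·2^n.
s(4) = -3·2^4 = -48.

-48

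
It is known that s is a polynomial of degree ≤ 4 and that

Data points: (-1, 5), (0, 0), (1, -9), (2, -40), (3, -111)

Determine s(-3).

First differences: -5, -9, -31, -71. Second differences: -4, -22, -40. Third differences: -18, -18.
Level-3 differences are constant, so s has degree 3.
Fitting a degree-3 polynomial gives s(n) = -3n³ - 2n² - 4n.
Then s(-3) = 75.

75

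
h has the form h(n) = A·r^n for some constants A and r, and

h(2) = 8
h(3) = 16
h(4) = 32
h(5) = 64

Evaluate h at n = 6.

Consecutive ratio: 16/8 = 2, and 32/16 = 2, so r = 2.
Then A·2^2 = 8 gives A = 2, and h(n) = 2·2^n.
h(6) = 2·2^6 = 128.

128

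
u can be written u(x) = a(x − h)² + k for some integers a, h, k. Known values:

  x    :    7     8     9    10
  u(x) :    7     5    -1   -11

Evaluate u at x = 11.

First differences -2, -6, -10; second difference -4 = 2a, so a = -2.
Expanding, the x-coefficient is −2ah = 4h; matching it to the data gives h = 7, and then k = 7.
So u(x) = -2(x − 7)² + 7.
u(11) = -2·4² + 7 = -25.

-25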